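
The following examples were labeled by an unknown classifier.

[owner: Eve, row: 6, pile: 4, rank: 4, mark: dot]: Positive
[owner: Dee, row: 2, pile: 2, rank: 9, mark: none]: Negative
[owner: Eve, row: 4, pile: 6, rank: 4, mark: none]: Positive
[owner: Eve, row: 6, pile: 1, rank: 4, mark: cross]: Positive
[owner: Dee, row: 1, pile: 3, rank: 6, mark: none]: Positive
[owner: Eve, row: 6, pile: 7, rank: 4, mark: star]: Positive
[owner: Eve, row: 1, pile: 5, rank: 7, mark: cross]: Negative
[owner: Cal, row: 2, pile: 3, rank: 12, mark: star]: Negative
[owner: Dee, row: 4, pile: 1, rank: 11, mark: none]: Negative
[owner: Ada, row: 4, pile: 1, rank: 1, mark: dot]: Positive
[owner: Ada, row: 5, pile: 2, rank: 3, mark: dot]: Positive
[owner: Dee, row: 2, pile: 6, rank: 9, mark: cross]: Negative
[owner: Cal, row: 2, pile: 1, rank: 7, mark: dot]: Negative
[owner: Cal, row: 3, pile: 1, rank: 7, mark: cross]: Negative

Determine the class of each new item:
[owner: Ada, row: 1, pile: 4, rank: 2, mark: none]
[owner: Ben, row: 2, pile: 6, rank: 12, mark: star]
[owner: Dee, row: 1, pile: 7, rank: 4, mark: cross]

A rule that fits every label: rank ≤ 6 — true of each 'Positive' example, false of each 'Negative' one.
[owner: Ada, row: 1, pile: 4, rank: 2, mark: none]: rank = 2, has this property → Positive. [owner: Ben, row: 2, pile: 6, rank: 12, mark: star]: rank = 12, doesn't match → Negative. [owner: Dee, row: 1, pile: 7, rank: 4, mark: cross]: rank = 4, has this property → Positive.

Positive, Negative, Positive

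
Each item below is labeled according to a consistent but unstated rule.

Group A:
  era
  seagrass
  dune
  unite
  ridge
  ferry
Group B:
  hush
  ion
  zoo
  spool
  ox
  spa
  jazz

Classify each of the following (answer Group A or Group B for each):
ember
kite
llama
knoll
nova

All 'Group A' examples share one property — contains 'e' — and every 'Group B' example lacks it.
ember — has 'e', hence Group A. kite — has 'e', hence Group A. llama — no 'e', hence Group B. knoll — no 'e', hence Group B. nova — no 'e', hence Group B.

Group A, Group A, Group B, Group B, Group B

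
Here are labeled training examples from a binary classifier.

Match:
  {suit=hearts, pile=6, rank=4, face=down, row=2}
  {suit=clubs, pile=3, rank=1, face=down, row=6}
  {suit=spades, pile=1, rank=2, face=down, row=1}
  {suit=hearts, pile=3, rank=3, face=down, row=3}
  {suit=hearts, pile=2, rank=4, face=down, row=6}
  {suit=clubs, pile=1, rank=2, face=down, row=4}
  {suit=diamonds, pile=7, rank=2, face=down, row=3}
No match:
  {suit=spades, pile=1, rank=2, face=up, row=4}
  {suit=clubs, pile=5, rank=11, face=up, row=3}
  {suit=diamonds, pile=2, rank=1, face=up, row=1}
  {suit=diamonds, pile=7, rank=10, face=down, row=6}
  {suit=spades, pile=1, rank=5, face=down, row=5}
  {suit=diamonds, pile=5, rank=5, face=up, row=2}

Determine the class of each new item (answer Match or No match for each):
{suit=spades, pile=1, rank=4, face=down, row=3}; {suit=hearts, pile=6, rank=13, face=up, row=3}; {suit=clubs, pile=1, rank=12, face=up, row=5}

Match, No match, No match

'Match' ⟺ face is down AND rank ≤ 4.
Match: {suit=spades, pile=1, rank=4, face=down, row=3}, since face is down, rank = 4.
No match: {suit=hearts, pile=6, rank=13, face=up, row=3}, since face is up, rank = 13.
No match: {suit=clubs, pile=1, rank=12, face=up, row=5}, since face is up, rank = 12.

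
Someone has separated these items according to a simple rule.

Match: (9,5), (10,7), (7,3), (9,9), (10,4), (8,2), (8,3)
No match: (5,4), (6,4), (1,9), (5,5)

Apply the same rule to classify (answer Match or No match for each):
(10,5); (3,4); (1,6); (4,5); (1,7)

Every 'Match' example satisfies: first ≥ 7. None of the 'No match' examples do.
(10,5) → first 10 → Match.
(3,4) → first 3 → No match.
(1,6) → first 1 → No match.
(4,5) → first 4 → No match.
(1,7) → first 1 → No match.

Match, No match, No match, No match, No match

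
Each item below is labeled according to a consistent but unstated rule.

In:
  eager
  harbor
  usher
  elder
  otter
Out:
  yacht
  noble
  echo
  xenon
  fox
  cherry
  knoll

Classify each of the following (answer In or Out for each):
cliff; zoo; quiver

Out, Out, In

'In' ⟺ ends with 'r'.
cliff → ends with 'f' → Out. zoo → ends with 'o' → Out. quiver → ends with 'r' → In.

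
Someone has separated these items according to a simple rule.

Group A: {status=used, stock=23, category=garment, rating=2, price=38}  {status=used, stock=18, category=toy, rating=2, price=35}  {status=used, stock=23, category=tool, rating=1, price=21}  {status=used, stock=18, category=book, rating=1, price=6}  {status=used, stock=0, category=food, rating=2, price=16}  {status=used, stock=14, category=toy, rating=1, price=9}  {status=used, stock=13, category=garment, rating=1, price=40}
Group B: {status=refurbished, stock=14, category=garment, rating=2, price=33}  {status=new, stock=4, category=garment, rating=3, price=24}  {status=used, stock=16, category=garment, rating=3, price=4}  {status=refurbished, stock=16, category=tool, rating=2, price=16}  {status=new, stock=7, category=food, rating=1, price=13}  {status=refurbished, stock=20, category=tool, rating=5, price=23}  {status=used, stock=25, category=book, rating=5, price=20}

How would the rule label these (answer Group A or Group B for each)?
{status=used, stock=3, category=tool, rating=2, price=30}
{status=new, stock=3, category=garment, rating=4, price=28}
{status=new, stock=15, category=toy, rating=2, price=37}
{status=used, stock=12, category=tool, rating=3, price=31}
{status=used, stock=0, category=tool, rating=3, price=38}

Group A, Group B, Group B, Group B, Group B

The classifier is using: status is used AND rating ≤ 2.
{status=used, stock=3, category=tool, rating=2, price=30} → status is used, rating = 2 → Group A.
{status=new, stock=3, category=garment, rating=4, price=28} → status is new, rating = 4 → Group B.
{status=new, stock=15, category=toy, rating=2, price=37} → status is new, rating = 2 → Group B.
{status=used, stock=12, category=tool, rating=3, price=31} → status is used, rating = 3 → Group B.
{status=used, stock=0, category=tool, rating=3, price=38} → status is used, rating = 3 → Group B.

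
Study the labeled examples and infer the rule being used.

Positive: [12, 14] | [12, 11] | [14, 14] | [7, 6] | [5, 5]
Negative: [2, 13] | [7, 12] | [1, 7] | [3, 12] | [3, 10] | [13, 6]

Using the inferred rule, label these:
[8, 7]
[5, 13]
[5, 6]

Positive, Negative, Positive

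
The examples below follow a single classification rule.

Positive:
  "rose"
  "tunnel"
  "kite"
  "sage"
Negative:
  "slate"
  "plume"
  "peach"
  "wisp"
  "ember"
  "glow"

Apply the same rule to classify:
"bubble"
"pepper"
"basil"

Positive, Positive, Negative

The simplest hypothesis consistent with all the labels is: even length AND contains 'e'.
"bubble": length 6, has 'e', passes → Positive. "pepper": length 6, has 'e', passes → Positive. "basil": length 5, no 'e', does not satisfy this → Negative.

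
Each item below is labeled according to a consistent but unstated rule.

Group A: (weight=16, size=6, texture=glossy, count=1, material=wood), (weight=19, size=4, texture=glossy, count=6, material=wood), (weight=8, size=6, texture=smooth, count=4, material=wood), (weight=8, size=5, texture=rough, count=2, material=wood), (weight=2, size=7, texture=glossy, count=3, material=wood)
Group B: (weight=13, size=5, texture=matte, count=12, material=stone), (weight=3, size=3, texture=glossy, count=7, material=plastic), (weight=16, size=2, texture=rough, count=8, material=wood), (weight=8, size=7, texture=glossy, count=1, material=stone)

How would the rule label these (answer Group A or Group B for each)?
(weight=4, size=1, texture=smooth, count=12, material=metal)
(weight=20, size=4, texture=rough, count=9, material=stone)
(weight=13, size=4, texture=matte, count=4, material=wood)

All 'Group A' examples share one property — material is wood AND size ≥ 3 — and every 'Group B' example lacks it.
(weight=4, size=1, texture=smooth, count=12, material=metal) — material is metal, size = 1, hence Group B.
(weight=20, size=4, texture=rough, count=9, material=stone) — material is stone, size = 4, hence Group B.
(weight=13, size=4, texture=matte, count=4, material=wood) — material is wood, size = 4, hence Group A.

Group B, Group B, Group A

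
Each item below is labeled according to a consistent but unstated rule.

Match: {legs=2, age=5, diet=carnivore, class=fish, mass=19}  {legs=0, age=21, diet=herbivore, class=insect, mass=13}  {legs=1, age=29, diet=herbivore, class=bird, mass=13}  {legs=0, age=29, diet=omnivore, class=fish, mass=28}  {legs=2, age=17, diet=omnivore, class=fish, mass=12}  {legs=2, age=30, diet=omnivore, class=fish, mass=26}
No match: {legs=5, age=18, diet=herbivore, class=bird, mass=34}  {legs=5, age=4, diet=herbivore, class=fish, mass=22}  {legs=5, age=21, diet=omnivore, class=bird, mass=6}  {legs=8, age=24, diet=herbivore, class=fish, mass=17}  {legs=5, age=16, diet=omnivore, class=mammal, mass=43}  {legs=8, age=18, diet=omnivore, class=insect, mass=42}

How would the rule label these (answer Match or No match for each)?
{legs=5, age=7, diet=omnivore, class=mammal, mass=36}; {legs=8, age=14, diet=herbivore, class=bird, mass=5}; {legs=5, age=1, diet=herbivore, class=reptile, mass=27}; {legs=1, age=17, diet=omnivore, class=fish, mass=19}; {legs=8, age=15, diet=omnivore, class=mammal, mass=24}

No match, No match, No match, Match, No match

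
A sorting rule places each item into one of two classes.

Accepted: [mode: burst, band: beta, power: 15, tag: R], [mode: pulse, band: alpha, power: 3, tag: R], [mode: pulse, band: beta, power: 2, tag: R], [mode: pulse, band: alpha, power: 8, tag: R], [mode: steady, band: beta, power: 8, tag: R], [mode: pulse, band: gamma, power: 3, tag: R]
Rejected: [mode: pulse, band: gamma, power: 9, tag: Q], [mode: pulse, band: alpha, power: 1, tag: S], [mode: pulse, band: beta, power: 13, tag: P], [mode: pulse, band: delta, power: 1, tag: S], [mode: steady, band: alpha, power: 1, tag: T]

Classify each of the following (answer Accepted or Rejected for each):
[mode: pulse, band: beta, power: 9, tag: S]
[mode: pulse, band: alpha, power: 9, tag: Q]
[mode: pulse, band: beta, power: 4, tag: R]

Rejected, Rejected, Accepted

Looking at the examples, the only property every 'Accepted' case has and every 'Rejected' case lacks is: tag is R.
[mode: pulse, band: beta, power: 9, tag: S] — tag is S, hence Rejected.
[mode: pulse, band: alpha, power: 9, tag: Q] — tag is Q, hence Rejected.
[mode: pulse, band: beta, power: 4, tag: R] — tag is R, hence Accepted.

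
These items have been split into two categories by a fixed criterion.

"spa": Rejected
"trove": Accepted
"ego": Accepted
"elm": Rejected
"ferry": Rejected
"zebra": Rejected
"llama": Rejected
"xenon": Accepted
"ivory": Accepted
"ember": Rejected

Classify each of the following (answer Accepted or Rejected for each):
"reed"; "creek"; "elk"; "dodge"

All 'Accepted' examples share one property — contains 'o' — and every 'Rejected' example lacks it.
"reed": no 'o', doesn't qualify → Rejected. "creek": no 'o', doesn't qualify → Rejected. "elk": no 'o', doesn't qualify → Rejected. "dodge": has 'o', qualifies → Accepted.

Rejected, Rejected, Rejected, Accepted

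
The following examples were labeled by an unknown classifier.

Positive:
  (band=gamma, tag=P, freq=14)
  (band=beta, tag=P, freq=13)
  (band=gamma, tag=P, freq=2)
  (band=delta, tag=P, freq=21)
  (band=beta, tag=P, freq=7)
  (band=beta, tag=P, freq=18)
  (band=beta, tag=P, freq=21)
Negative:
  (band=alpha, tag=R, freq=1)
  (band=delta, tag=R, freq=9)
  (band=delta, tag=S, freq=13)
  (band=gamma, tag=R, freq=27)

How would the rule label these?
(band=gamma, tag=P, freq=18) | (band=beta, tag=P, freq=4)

The rule appears to be: tag is P.
(band=gamma, tag=P, freq=18): Positive (tag is P).
(band=beta, tag=P, freq=4): Positive (tag is P).

Positive, Positive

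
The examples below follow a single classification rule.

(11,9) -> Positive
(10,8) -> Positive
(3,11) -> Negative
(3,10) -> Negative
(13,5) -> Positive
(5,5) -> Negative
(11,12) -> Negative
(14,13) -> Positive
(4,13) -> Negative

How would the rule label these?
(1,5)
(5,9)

The rule appears to be: first > second.
Negative: (1,5), since 1 < 5. Negative: (5,9), since 5 < 9.

Negative, Negative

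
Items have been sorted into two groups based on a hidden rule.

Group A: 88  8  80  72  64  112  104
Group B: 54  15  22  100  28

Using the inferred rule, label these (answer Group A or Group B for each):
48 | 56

Every 'Group A' example satisfies: multiple of 8. None of the 'Group B' examples do.

Group A, Group A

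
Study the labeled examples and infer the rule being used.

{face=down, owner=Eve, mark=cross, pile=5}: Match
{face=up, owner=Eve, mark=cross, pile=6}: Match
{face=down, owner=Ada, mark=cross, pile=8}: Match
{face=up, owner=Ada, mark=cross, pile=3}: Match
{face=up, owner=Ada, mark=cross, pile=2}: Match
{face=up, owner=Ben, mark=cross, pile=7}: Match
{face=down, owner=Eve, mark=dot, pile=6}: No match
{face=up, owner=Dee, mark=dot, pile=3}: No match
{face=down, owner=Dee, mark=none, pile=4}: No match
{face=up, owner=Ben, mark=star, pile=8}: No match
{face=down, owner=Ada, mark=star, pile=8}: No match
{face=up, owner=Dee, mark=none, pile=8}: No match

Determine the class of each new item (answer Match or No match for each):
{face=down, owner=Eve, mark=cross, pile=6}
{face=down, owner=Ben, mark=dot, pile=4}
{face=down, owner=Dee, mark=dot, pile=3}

All 'Match' examples share one property — mark is cross — and every 'No match' example lacks it.
{face=down, owner=Eve, mark=cross, pile=6}: mark is cross — checks out, so Match.
{face=down, owner=Ben, mark=dot, pile=4}: mark is dot — lacks this property, so No match.
{face=down, owner=Dee, mark=dot, pile=3}: mark is dot — lacks this property, so No match.

Match, No match, No match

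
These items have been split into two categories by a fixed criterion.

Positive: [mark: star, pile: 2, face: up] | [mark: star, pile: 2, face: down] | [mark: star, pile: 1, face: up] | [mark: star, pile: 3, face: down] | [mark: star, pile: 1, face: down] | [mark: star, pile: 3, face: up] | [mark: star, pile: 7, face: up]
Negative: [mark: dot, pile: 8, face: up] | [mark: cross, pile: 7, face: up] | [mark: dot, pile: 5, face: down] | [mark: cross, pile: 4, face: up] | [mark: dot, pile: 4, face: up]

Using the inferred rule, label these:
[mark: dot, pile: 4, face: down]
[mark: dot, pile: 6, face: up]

Negative, Negative

Comparing the two groups points to one rule — mark is star.
[mark: dot, pile: 4, face: down] — mark is dot, hence Negative.
[mark: dot, pile: 6, face: up] — mark is dot, hence Negative.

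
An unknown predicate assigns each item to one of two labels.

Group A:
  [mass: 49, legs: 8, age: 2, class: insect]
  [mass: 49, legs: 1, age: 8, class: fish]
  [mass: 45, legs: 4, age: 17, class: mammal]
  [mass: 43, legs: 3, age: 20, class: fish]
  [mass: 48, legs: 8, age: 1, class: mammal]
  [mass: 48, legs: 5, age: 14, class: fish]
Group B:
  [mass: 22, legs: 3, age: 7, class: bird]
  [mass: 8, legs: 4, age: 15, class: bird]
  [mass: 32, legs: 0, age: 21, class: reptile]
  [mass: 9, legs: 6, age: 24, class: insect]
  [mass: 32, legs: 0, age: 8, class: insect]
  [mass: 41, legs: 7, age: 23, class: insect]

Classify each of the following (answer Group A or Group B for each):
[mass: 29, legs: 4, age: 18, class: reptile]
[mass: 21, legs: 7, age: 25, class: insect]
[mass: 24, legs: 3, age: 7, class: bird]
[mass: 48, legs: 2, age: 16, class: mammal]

All 'Group A' examples share one property — mass ≥ 43 — and every 'Group B' example lacks it.
[mass: 29, legs: 4, age: 18, class: reptile]: Group B (mass = 29).
[mass: 21, legs: 7, age: 25, class: insect]: Group B (mass = 21).
[mass: 24, legs: 3, age: 7, class: bird]: Group B (mass = 24).
[mass: 48, legs: 2, age: 16, class: mammal]: Group A (mass = 48).

Group B, Group B, Group B, Group A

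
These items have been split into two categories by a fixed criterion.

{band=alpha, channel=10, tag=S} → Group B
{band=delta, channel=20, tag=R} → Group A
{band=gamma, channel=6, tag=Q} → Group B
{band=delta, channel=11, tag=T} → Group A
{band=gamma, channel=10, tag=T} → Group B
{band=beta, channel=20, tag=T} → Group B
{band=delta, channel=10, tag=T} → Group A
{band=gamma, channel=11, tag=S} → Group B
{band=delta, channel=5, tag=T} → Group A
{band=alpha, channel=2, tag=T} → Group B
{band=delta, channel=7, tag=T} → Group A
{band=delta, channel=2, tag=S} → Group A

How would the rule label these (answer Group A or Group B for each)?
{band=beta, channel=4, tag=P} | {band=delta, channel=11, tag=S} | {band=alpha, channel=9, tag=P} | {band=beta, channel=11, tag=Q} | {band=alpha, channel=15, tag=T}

Group B, Group A, Group B, Group B, Group B

'Group A' ⟺ band is delta.
{band=beta, channel=4, tag=P}: Group B (band is beta). {band=delta, channel=11, tag=S}: Group A (band is delta). {band=alpha, channel=9, tag=P}: Group B (band is alpha). {band=beta, channel=11, tag=Q}: Group B (band is beta). {band=alpha, channel=15, tag=T}: Group B (band is alpha).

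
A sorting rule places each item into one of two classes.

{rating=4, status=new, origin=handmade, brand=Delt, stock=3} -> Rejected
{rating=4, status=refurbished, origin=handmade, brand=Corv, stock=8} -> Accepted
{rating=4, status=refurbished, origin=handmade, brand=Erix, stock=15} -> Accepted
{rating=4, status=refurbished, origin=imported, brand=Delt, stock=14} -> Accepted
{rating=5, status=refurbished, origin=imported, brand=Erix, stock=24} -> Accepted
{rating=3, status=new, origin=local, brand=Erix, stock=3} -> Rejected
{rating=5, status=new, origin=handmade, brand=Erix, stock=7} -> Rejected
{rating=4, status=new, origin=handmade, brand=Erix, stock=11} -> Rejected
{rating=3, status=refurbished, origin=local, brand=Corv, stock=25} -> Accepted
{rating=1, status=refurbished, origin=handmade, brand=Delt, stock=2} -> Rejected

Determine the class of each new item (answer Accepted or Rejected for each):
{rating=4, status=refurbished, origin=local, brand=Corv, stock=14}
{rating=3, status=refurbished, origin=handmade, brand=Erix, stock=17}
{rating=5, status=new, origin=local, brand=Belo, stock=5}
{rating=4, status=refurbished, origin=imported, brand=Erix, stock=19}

Accepted, Accepted, Rejected, Accepted

All 'Accepted' examples share one property — status is refurbished AND stock ≥ 3 — and every 'Rejected' example lacks it.
{rating=4, status=refurbished, origin=local, brand=Corv, stock=14}: status is refurbished, stock = 14, satisfies this → Accepted.
{rating=3, status=refurbished, origin=handmade, brand=Erix, stock=17}: status is refurbished, stock = 17, satisfies this → Accepted.
{rating=5, status=new, origin=local, brand=Belo, stock=5}: status is new, stock = 5, does not satisfy this → Rejected.
{rating=4, status=refurbished, origin=imported, brand=Erix, stock=19}: status is refurbished, stock = 19, satisfies this → Accepted.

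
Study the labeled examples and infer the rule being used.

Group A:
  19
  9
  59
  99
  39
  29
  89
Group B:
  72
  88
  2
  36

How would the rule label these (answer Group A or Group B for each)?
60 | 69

One predicate separates the groups cleanly: odd.
60 — 60 is even, hence Group B.
69 — 69 is odd, hence Group A.

Group B, Group A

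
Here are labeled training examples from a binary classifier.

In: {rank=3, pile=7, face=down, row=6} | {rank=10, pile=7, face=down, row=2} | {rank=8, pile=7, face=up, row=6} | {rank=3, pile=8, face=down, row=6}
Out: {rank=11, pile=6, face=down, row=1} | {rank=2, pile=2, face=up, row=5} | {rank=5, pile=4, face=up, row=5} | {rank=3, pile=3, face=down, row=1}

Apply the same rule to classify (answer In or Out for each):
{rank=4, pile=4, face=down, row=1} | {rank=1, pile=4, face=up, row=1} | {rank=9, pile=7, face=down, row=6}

Out, Out, In

The distinguishing property — pile ≥ 7 — holds for all the 'In' cases and none of the 'Out' cases.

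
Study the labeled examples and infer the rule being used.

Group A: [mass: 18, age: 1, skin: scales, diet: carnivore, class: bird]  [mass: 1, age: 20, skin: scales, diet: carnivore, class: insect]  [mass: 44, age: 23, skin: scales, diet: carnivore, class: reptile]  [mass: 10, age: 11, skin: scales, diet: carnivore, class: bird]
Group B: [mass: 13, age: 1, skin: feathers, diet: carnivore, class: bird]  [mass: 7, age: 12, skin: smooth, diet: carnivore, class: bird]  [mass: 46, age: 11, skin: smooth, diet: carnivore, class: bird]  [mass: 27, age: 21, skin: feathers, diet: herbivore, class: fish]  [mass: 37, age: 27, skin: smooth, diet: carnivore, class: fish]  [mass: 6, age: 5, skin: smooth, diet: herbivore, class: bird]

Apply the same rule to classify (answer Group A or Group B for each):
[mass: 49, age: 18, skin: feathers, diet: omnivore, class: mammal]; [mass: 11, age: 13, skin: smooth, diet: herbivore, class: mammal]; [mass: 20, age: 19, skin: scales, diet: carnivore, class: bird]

The common property of the 'Group A' items is: skin is scales. No 'Group B' item has it.
[mass: 49, age: 18, skin: feathers, diet: omnivore, class: mammal] → skin is feathers → Group B.
[mass: 11, age: 13, skin: smooth, diet: herbivore, class: mammal] → skin is smooth → Group B.
[mass: 20, age: 19, skin: scales, diet: carnivore, class: bird] → skin is scales → Group A.

Group B, Group B, Group A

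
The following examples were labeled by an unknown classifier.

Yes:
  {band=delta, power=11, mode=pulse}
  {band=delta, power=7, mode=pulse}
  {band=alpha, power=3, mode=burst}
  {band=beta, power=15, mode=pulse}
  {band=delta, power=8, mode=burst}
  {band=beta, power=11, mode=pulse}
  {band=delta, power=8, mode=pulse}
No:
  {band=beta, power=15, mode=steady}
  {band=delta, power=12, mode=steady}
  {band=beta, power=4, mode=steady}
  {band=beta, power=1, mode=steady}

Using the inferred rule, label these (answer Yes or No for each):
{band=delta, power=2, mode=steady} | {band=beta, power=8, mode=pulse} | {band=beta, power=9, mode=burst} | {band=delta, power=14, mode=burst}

'Yes' ⟺ mode is not steady.

No, Yes, Yes, Yes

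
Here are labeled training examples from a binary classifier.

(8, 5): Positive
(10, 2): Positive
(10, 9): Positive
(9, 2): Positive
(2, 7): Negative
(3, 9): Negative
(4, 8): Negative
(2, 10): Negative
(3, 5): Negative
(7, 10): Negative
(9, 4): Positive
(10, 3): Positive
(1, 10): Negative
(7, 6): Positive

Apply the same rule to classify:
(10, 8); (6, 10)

'Positive' ⟺ first > second.
(10, 8) → 10 > 8 → Positive. (6, 10) → 6 < 10 → Negative.

Positive, Negative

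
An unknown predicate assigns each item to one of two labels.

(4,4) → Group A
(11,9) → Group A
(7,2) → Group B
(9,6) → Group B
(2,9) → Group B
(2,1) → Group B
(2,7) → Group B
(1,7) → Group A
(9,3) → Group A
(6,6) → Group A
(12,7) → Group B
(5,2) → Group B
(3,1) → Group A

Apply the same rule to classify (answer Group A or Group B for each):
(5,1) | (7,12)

The distinguishing property — sum is even — holds for all the 'Group A' cases and none of the 'Group B' cases.
Group A: (5,1), since 5+1 = 6.
Group B: (7,12), since 7+12 = 19.

Group A, Group B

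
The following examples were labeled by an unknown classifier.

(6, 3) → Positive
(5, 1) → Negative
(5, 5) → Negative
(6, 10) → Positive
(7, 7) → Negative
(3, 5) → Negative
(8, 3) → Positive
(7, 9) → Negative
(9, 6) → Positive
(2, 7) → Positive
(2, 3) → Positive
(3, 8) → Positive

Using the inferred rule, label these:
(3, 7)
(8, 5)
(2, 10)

Negative, Positive, Positive

Rule: product is even. This holds for each 'Positive' example and fails for each 'Negative' one.
Negative: (3, 7), since 3·7 = 21. Positive: (8, 5), since 8·5 = 40. Positive: (2, 10), since 2·10 = 20.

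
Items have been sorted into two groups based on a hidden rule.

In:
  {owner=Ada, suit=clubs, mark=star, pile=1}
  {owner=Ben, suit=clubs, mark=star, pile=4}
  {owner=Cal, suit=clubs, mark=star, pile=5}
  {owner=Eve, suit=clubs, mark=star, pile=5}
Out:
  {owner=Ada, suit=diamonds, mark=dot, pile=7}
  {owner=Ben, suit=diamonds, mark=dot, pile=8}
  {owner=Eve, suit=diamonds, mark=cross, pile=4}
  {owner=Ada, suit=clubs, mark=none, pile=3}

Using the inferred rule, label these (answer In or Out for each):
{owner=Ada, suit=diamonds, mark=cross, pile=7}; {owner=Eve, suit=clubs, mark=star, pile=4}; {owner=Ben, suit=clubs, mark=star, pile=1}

The classifier is using: mark is star.
Out: {owner=Ada, suit=diamonds, mark=cross, pile=7}, since mark is cross. In: {owner=Eve, suit=clubs, mark=star, pile=4}, since mark is star. In: {owner=Ben, suit=clubs, mark=star, pile=1}, since mark is star.

Out, In, In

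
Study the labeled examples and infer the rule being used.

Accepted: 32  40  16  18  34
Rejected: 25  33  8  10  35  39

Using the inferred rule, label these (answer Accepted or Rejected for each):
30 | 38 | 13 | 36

Accepted, Accepted, Rejected, Accepted

The distinguishing property — even AND at least 16 — holds for all the 'Accepted' cases and none of the 'Rejected' cases.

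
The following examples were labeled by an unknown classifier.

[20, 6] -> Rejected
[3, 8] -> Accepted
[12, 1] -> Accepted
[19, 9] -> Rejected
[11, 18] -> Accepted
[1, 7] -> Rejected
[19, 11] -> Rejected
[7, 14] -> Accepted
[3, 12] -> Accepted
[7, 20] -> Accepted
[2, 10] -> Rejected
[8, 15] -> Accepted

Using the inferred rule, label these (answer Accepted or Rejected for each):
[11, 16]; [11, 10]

Rule: sum is odd. This holds for each 'Accepted' example and fails for each 'Rejected' one.

Accepted, Accepted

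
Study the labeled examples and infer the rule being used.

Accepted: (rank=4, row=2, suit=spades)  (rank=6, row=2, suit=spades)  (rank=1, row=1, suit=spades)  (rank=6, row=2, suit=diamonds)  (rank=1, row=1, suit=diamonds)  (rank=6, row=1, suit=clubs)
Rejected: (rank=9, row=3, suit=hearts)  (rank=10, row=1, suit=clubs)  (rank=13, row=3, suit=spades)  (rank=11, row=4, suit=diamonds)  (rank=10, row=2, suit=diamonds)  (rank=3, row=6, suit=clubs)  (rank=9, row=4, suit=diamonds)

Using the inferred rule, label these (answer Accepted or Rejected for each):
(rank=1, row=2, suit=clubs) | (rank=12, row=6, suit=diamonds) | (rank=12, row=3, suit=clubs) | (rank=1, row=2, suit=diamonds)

Accepted, Rejected, Rejected, Accepted

The distinguishing property — rank ≤ 6 AND row ≤ 2 — holds for all the 'Accepted' cases and none of the 'Rejected' cases.
(rank=1, row=2, suit=clubs): rank = 1, row = 2, has this property → Accepted.
(rank=12, row=6, suit=diamonds): rank = 12, row = 6, doesn't match → Rejected.
(rank=12, row=3, suit=clubs): rank = 12, row = 3, doesn't match → Rejected.
(rank=1, row=2, suit=diamonds): rank = 1, row = 2, has this property → Accepted.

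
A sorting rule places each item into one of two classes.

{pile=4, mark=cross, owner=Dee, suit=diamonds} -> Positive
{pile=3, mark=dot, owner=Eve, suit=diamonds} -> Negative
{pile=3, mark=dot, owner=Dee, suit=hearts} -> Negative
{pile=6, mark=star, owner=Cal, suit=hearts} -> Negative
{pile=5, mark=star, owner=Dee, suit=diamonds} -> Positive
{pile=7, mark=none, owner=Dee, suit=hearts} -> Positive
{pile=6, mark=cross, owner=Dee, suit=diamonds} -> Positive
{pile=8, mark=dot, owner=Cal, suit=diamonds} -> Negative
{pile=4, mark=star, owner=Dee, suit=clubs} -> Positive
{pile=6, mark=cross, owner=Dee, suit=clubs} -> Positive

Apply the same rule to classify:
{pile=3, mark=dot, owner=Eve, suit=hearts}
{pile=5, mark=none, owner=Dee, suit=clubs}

Negative, Positive

One predicate separates the groups cleanly: owner is Dee AND pile ≥ 4.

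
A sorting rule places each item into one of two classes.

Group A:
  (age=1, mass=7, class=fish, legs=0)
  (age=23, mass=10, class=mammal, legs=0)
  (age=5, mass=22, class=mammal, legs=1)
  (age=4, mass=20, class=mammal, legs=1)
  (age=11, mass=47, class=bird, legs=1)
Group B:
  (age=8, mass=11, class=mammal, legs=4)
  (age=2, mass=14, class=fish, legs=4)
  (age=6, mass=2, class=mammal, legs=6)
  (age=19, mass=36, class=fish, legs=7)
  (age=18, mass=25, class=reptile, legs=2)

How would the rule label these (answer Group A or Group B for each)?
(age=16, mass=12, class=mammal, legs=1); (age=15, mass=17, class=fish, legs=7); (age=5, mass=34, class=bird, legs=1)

Group A, Group B, Group A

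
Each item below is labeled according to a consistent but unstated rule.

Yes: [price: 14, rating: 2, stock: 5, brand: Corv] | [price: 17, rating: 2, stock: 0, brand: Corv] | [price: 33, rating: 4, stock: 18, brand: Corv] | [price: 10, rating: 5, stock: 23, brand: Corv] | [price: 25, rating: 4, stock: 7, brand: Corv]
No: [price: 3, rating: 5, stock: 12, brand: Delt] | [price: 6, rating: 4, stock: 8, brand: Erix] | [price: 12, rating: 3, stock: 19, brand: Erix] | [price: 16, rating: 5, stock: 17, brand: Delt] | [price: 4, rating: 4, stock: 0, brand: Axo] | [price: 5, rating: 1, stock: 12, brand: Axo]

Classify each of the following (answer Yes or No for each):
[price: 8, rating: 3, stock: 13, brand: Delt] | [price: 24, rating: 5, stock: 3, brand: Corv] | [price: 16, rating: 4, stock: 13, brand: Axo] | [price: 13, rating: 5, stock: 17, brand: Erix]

No, Yes, No, No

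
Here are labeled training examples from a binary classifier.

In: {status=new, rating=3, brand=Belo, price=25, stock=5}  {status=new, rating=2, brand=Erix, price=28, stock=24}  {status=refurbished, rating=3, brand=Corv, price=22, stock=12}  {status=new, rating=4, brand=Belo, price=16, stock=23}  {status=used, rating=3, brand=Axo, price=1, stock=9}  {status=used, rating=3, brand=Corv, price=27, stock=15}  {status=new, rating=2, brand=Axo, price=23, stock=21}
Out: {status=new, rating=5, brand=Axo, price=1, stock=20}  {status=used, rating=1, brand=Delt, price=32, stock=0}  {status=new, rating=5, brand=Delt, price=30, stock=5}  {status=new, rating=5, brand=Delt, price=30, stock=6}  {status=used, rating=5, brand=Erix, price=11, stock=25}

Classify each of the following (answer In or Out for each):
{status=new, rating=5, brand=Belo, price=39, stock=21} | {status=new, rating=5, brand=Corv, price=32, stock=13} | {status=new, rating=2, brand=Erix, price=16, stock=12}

A rule that fits every label: stock ≥ 5 AND rating ≤ 4 — true of each 'In' example, false of each 'Out' one.
{status=new, rating=5, brand=Belo, price=39, stock=21}: Out (stock = 21, rating = 5).
{status=new, rating=5, brand=Corv, price=32, stock=13}: Out (stock = 13, rating = 5).
{status=new, rating=2, brand=Erix, price=16, stock=12}: In (stock = 12, rating = 2).

Out, Out, In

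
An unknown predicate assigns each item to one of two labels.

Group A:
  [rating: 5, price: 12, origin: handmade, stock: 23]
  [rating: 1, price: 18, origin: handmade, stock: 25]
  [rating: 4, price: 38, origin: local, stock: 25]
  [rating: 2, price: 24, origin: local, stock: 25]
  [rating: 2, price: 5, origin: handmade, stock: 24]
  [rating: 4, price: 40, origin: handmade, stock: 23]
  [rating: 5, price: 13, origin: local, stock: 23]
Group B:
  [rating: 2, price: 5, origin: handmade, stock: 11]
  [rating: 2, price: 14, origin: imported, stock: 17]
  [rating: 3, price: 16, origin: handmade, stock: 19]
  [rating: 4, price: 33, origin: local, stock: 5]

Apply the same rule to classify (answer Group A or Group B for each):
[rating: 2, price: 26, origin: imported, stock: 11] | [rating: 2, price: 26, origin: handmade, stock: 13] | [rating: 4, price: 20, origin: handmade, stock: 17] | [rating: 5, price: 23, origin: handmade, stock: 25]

Group B, Group B, Group B, Group A

The common property of the 'Group A' items is: stock ≥ 23. No 'Group B' item has it.
[rating: 2, price: 26, origin: imported, stock: 11]: stock = 11 — does not pass, so Group B.
[rating: 2, price: 26, origin: handmade, stock: 13]: stock = 13 — does not pass, so Group B.
[rating: 4, price: 20, origin: handmade, stock: 17]: stock = 17 — does not pass, so Group B.
[rating: 5, price: 23, origin: handmade, stock: 25]: stock = 25 — has this property, so Group A.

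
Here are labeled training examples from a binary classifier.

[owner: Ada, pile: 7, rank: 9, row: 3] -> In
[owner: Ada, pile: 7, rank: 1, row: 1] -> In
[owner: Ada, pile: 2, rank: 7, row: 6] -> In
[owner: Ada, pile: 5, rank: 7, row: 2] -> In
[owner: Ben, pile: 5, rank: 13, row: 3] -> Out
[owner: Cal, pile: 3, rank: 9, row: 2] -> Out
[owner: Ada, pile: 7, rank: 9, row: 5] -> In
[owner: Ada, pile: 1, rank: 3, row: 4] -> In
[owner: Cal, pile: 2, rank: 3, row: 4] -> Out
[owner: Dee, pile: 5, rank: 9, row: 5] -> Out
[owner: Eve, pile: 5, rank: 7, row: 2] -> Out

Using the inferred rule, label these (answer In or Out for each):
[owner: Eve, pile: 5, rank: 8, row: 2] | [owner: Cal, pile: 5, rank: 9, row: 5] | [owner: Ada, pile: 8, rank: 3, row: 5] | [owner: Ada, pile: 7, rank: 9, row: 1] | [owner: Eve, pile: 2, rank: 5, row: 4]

Out, Out, In, In, Out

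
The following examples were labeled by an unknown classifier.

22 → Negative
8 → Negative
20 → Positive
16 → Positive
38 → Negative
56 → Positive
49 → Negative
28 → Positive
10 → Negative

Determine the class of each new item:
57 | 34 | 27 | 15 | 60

Negative, Negative, Negative, Negative, Positive

One predicate separates the groups cleanly: multiple of 4 AND at least 10.
57: 57 = 4·14 + 1, 57 ≥ 10 — doesn't qualify, so Negative. 34: 34 = 4·8 + 2, 34 ≥ 10 — doesn't qualify, so Negative. 27: 27 = 4·6 + 3, 27 ≥ 10 — doesn't qualify, so Negative. 15: 15 = 4·3 + 3, 15 ≥ 10 — doesn't qualify, so Negative. 60: 60 = 4·15, 60 ≥ 10 — matches, so Positive.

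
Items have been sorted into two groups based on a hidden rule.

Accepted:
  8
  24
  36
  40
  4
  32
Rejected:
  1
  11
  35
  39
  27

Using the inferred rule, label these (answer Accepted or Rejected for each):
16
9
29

Rule: even. This holds for each 'Accepted' example and fails for each 'Rejected' one.

Accepted, Rejected, Rejected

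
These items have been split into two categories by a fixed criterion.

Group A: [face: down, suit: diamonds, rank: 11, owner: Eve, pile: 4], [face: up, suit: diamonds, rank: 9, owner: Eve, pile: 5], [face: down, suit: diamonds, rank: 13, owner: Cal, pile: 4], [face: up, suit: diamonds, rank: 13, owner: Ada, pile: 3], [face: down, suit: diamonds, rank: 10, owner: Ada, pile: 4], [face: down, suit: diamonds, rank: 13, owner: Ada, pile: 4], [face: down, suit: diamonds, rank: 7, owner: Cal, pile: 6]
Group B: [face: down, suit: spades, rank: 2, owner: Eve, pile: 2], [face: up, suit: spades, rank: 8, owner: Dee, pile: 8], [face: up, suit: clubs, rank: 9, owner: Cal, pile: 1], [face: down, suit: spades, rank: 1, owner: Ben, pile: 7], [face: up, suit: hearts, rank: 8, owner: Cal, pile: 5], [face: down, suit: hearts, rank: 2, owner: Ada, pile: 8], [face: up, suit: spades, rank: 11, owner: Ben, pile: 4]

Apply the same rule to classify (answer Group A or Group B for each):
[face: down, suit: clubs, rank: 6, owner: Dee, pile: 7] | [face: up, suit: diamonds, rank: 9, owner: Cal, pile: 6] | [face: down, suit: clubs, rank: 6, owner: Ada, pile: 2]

The common property of the 'Group A' items is: suit is diamonds. No 'Group B' item has it.

Group B, Group A, Group B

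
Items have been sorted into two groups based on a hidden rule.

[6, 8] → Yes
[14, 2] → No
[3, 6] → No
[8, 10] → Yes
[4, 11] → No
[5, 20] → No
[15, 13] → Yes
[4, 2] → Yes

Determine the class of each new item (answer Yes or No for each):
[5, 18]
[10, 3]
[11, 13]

No, No, Yes

The distinguishing property — |first − second| ≤ 2 — holds for all the 'Yes' cases and none of the 'No' cases.
[5, 18] → |5−18| = 13 → No.
[10, 3] → |10−3| = 7 → No.
[11, 13] → |11−13| = 2 → Yes.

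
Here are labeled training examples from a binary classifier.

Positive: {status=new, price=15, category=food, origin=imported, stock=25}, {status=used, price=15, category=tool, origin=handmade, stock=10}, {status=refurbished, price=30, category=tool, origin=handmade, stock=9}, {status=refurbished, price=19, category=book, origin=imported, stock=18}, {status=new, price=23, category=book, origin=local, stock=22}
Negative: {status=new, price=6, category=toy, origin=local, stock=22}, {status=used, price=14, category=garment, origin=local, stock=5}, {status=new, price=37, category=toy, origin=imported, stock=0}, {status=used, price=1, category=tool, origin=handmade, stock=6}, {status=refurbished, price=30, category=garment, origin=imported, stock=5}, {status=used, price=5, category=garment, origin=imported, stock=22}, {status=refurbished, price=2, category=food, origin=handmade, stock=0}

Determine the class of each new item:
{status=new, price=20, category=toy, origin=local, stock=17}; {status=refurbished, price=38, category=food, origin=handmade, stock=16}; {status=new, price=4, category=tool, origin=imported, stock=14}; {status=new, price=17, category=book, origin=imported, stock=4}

Every 'Positive' example satisfies: stock ≥ 6 AND price ≥ 14. None of the 'Negative' examples do.
{status=new, price=20, category=toy, origin=local, stock=17}: Positive (stock = 17, price = 20). {status=refurbished, price=38, category=food, origin=handmade, stock=16}: Positive (stock = 16, price = 38). {status=new, price=4, category=tool, origin=imported, stock=14}: Negative (stock = 14, price = 4). {status=new, price=17, category=book, origin=imported, stock=4}: Negative (stock = 4, price = 17).

Positive, Positive, Negative, Negative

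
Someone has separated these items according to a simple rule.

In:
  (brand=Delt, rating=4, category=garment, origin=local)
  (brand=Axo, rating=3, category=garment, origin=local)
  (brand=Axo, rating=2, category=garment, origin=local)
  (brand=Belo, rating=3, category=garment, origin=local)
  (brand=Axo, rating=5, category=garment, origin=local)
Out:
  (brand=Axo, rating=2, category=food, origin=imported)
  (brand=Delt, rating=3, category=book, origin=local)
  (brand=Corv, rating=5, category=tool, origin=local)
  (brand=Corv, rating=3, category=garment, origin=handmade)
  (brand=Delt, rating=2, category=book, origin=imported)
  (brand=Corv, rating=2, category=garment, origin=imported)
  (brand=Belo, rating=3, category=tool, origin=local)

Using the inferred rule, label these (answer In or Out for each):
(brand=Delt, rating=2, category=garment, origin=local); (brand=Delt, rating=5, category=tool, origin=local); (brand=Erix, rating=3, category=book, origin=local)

Every 'In' example satisfies: category is garment AND origin is local. None of the 'Out' examples do.
(brand=Delt, rating=2, category=garment, origin=local): category is garment, origin is local, checks out → In. (brand=Delt, rating=5, category=tool, origin=local): category is tool, origin is local, doesn't match → Out. (brand=Erix, rating=3, category=book, origin=local): category is book, origin is local, doesn't match → Out.

In, Out, Out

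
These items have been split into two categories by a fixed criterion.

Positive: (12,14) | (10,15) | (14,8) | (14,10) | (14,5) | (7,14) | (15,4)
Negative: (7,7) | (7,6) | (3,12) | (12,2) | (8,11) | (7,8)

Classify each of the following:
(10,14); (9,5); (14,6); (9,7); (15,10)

The distinguishing property — max ≥ 14 — holds for all the 'Positive' cases and none of the 'Negative' cases.
Positive: (10,14), since max 14. Negative: (9,5), since max 9. Positive: (14,6), since max 14. Negative: (9,7), since max 9. Positive: (15,10), since max 15.

Positive, Negative, Positive, Negative, Positive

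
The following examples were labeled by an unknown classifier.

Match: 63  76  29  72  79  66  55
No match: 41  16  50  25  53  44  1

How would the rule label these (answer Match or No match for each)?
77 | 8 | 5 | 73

The rule appears to be: digit sum ≥ 9.

Match, No match, No match, Match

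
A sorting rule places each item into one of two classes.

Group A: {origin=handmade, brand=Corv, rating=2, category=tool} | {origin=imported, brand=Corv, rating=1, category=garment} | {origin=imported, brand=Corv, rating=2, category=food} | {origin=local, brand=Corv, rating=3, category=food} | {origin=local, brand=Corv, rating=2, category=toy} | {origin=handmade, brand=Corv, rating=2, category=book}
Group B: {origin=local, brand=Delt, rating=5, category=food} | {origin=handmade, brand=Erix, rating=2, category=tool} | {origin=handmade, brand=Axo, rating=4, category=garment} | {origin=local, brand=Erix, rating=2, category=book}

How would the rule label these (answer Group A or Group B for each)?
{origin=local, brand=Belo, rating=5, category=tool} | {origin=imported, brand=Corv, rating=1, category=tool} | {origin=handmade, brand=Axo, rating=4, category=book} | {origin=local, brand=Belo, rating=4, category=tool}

The simplest hypothesis consistent with all the labels is: brand is Corv.
{origin=local, brand=Belo, rating=5, category=tool} → brand is Belo → Group B.
{origin=imported, brand=Corv, rating=1, category=tool} → brand is Corv → Group A.
{origin=handmade, brand=Axo, rating=4, category=book} → brand is Axo → Group B.
{origin=local, brand=Belo, rating=4, category=tool} → brand is Belo → Group B.

Group B, Group A, Group B, Group B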